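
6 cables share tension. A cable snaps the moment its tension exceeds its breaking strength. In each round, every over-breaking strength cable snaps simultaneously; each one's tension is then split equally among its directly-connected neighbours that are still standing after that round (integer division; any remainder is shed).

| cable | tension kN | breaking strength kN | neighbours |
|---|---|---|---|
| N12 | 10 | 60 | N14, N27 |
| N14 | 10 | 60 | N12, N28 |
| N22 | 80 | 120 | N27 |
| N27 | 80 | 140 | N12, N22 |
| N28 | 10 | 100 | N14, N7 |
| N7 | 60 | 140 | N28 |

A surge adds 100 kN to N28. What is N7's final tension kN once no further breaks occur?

Round 1 — N28 at 110 > 100. N28 snaps.
  N28 sheds 110 kN to N14, N7: 55 each.
    N14: 10+55 = 65 > 60
    N7: 60+55 = 115 ≤ 140
Round 2 — N14 snaps.
  N14 sheds 65 kN to N12: 65 each.
    N12: 10+65 = 75 > 60
Round 3 — N12 snaps.
  N12 sheds 75 kN to N27: 75 each.
    N27: 80+75 = 155 > 140
Round 4 — N27 snaps.
  N27 sheds 155 kN to N22: 155 each.
    N22: 80+155 = 235 > 120
Round 5 — N22 snaps.
  N22 sheds 235 kN: no online neighbours, lost.
No further breaks.

115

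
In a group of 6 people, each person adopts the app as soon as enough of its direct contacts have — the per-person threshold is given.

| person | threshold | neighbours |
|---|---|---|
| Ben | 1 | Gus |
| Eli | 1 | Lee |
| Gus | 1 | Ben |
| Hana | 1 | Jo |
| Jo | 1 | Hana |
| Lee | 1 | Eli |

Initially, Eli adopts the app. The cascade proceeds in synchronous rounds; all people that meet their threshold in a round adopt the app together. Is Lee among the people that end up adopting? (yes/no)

yes

Round 1 — Eli adopts the app (initial).
Round 2 — checking thresholds:
  Lee: 1 of 1 neighbours ≥ 1, adopts the app.
Round 3 — no new adoptions; cascade stops.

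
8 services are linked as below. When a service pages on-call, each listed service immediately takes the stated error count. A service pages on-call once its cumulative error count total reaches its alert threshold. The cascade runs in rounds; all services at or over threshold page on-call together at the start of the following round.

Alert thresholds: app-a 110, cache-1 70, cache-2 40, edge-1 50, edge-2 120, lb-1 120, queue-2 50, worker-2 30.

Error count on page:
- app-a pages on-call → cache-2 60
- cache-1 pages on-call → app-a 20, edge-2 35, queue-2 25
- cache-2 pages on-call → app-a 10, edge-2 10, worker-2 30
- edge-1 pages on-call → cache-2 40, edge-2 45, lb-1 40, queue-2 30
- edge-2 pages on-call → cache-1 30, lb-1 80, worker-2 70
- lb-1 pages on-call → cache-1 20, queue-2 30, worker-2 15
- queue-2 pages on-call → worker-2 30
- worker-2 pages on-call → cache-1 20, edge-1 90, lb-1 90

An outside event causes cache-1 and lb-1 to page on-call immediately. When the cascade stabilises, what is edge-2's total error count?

Round 1 — cache-1, lb-1 page on-call (initial).
  app-a: +20 → 20 < 110
  edge-2: +35 → 35 < 120
  queue-2: +25+30 → 55 ≥ 50
  worker-2: +15 → 15 < 30
Round 2 — queue-2 pages on-call.
  worker-2: +30 → 45 ≥ 30
Round 3 — worker-2 pages on-call.
  edge-1: +90 → 90 ≥ 50
Round 4 — edge-1 pages on-call.
  cache-2: +40 → 40 ≥ 40
  edge-2: +45 → 80 < 120
Round 5 — cache-2 pages on-call.
  app-a: +10 → 30 < 110
  edge-2: +10 → 90 < 120
No further pages.

90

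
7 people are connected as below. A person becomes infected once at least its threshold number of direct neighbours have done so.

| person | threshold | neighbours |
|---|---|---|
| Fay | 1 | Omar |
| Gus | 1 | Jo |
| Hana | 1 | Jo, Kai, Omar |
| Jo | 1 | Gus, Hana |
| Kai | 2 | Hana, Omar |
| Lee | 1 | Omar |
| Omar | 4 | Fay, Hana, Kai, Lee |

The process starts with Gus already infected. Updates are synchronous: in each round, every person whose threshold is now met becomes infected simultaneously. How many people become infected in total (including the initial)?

Round 1 — Gus becomes infected (initial).
Round 2 — checking thresholds:
  Jo: 1 of 2 neighbours ≥ 1, becomes infected.
Round 3 — checking thresholds:
  Hana: 1 of 3 neighbours ≥ 1, becomes infected.
Round 4 — no new infections; cascade stops.

3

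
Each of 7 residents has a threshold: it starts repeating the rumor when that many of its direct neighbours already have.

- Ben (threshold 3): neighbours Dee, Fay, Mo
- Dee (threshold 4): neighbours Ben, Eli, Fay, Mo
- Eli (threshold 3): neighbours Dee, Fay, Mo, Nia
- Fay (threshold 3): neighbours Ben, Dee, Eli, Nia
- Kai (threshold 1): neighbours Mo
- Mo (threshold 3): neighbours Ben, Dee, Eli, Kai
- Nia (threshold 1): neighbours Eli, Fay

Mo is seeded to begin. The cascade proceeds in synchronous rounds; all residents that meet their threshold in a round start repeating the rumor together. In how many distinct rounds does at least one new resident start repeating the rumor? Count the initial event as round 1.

2

Round 1 — Mo starts repeating the rumor (initial).
Round 2 — checking thresholds:
  Ben: 1 of 3 neighbours < 3, below threshold.
  Dee: 1 of 4 neighbours < 4, below threshold.
  Eli: 1 of 4 neighbours < 3, below threshold.
  Kai: 1 of 1 neighbours ≥ 1, starts repeating the rumor.
Round 3 — no new spreads; cascade stops.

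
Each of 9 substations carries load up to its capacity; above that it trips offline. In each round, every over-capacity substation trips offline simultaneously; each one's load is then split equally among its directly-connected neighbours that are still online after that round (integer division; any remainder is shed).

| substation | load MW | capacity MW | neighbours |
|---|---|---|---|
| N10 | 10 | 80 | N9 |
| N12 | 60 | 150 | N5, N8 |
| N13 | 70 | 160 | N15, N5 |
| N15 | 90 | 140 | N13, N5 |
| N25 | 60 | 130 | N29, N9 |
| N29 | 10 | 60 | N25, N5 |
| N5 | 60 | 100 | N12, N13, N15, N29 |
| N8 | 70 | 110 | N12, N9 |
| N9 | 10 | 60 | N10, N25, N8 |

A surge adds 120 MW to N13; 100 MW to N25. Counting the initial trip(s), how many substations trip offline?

Round 1 — N13 at 190 > 160; N25 at 160 > 130. N13, N25 trip offline.
  N13 sheds 190 MW to N15, N5: 95 each.
    N15: 90+95 = 185 > 140
    N5: 60+95 = 155 > 100
  N25 sheds 160 MW to N29, N9: 80 each.
    N29: 10+80 = 90 > 60
    N9: 10+80 = 90 > 60
Round 2 — N15, N29, N5, N9 trip offline.
  N15 sheds 185 MW: no online neighbours, lost.
  N29 sheds 90 MW: no online neighbours, lost.
  N5 sheds 155 MW to N12: 155 each.
    N12: 60+155 = 215 > 150
  N9 sheds 90 MW to N10, N8: 45 each.
    N10: 10+45 = 55 ≤ 80
    N8: 70+45 = 115 > 110
Round 3 — N12, N8 trip offline.
  N12 sheds 215 MW: no online neighbours, lost.
  N8 sheds 115 MW: no online neighbours, lost.
No further trips.

8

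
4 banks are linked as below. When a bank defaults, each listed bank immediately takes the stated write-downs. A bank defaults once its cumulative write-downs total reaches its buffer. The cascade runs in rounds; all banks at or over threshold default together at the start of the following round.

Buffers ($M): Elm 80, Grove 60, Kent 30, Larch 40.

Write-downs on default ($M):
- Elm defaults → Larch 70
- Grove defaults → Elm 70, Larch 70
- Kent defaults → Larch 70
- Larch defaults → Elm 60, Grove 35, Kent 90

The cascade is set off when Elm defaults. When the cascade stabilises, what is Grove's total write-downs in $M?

Round 1 — Elm defaults (initial).
  Larch: +70 → 70 ≥ 40
Round 2 — Larch defaults.
  Grove: +35 → 35 < 60
  Kent: +90 → 90 ≥ 30
Round 3 — Kent defaults.
No further defaults.

35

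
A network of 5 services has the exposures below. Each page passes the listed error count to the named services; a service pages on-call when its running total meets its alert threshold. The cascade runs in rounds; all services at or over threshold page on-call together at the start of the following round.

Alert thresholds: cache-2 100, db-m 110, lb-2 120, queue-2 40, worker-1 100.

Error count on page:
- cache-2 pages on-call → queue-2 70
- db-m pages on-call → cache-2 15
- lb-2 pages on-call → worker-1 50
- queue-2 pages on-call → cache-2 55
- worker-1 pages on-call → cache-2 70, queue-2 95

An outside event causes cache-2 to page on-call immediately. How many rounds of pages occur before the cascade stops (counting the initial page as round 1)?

Round 1 — cache-2 pages on-call (initial).
  queue-2: +70 → 70 ≥ 40
Round 2 — queue-2 pages on-call.
No further pages.

2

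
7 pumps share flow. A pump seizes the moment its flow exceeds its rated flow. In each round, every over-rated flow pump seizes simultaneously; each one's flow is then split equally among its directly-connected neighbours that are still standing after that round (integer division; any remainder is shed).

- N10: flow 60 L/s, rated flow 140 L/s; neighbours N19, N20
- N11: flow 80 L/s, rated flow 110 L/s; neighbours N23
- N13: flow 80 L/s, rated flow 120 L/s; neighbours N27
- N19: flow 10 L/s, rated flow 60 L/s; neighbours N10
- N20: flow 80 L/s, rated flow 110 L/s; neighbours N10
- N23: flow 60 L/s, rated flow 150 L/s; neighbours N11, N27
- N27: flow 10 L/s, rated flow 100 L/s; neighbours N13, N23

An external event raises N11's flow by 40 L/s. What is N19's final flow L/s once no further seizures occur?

Round 1 — N11 at 120 > 110. N11 seizes.
  N11 sheds 120 L/s to N23: 120 each.
    N23: 60+120 = 180 > 150
Round 2 — N23 seizes.
  N23 sheds 180 L/s to N27: 180 each.
    N27: 10+180 = 190 > 100
Round 3 — N27 seizes.
  N27 sheds 190 L/s to N13: 190 each.
    N13: 80+190 = 270 > 120
Round 4 — N13 seizes.
  N13 sheds 270 L/s: no online neighbours, lost.
No further seizures.

10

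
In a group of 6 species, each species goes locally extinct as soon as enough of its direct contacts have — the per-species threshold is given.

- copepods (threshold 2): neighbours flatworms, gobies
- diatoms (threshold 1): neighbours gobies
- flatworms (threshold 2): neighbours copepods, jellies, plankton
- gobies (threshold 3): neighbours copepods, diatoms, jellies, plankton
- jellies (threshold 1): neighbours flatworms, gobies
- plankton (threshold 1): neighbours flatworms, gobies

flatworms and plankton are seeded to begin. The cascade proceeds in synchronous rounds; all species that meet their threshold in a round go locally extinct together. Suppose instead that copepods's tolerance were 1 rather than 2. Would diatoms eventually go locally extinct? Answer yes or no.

With copepods's tolerance at 1:
Round 1 — flatworms, plankton go locally extinct (initial).
Round 2 — checking thresholds:
  copepods: 1 of 2 neighbours ≥ 1, goes locally extinct.
  gobies: 1 of 4 neighbours < 3, not yet.
  jellies: 1 of 2 neighbours ≥ 1, goes locally extinct.
Round 3 — checking thresholds:
  gobies: 3 of 4 neighbours ≥ 3, goes locally extinct.
Round 4 — checking thresholds:
  diatoms: 1 of 1 neighbours ≥ 1, goes locally extinct.
Round 5 — no new extinctions; cascade stops.

yes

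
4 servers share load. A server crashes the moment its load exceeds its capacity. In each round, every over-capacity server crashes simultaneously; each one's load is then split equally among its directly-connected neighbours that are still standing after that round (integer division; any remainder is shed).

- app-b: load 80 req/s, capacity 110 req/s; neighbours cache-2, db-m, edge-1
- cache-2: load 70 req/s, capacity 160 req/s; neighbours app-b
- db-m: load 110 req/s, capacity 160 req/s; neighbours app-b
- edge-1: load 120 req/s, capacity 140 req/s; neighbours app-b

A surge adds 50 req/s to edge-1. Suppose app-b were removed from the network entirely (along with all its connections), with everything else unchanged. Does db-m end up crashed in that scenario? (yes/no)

With app-b removed:
Round 1 — edge-1 at 170 > 140. edge-1 crashes.
  edge-1 sheds 170 req/s: no online neighbours, lost.
No further crashes.

no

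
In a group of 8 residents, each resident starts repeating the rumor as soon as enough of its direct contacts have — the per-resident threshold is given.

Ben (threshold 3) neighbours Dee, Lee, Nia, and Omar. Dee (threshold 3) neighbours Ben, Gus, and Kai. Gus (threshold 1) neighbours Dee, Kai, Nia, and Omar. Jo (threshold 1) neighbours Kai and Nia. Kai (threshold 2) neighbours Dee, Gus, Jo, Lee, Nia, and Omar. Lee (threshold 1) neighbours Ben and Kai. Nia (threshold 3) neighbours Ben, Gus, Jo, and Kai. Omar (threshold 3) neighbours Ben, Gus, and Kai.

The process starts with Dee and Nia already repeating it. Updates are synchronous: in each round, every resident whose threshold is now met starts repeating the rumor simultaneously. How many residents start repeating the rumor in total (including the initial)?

8

Round 1 — Dee, Nia start repeating the rumor (initial).
Round 2 — checking thresholds:
  Ben: 2 of 4 neighbours < 3, holds.
  Gus: 2 of 4 neighbours ≥ 1, starts repeating the rumor.
  Jo: 1 of 2 neighbours ≥ 1, starts repeating the rumor.
  Kai: 2 of 6 neighbours ≥ 2, starts repeating the rumor.
Round 3 — checking thresholds:
  Ben: 2 of 4 neighbours < 3, holds.
  Lee: 1 of 2 neighbours ≥ 1, starts repeating the rumor.
  Omar: 2 of 3 neighbours < 3, holds.
Round 4 — checking thresholds:
  Ben: 3 of 4 neighbours ≥ 3, starts repeating the rumor.
  Omar: 2 of 3 neighbours < 3, holds.
Round 5 — checking thresholds:
  Omar: 3 of 3 neighbours ≥ 3, starts repeating the rumor.
Round 6 — no new spreads; cascade stops.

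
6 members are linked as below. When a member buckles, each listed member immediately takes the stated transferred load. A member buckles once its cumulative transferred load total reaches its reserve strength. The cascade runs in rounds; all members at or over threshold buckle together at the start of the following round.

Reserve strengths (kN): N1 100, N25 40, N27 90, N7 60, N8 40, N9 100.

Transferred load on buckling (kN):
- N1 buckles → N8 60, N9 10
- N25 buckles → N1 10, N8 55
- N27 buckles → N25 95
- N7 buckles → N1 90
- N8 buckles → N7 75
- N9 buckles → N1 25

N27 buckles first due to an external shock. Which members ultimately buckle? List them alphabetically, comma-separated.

N1, N25, N27, N7, N8

Round 1 — N27 buckles (initial).
  N25: +95 → 95 ≥ 40
Round 2 — N25 buckles.
  N1: +10 → 10 < 100
  N8: +55 → 55 ≥ 40
Round 3 — N8 buckles.
  N7: +75 → 75 ≥ 60
Round 4 — N7 buckles.
  N1: +90 → 100 ≥ 100
Round 5 — N1 buckles.
  N9: +10 → 10 < 100
No further bucklings.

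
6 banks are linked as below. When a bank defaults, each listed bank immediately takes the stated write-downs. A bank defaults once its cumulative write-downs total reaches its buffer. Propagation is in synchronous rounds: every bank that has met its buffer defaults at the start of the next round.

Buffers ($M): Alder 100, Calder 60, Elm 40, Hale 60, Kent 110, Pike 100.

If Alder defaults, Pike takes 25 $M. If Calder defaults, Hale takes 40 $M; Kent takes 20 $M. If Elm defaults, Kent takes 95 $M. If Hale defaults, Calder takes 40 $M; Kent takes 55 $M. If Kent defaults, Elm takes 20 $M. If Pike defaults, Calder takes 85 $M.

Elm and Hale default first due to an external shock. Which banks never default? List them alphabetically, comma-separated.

Alder, Calder, Pike

Round 1 — Elm, Hale default (initial).
  Calder: +40 → 40 < 60
  Kent: +95+55 → 150 ≥ 110
Round 2 — Kent defaults.
No further defaults.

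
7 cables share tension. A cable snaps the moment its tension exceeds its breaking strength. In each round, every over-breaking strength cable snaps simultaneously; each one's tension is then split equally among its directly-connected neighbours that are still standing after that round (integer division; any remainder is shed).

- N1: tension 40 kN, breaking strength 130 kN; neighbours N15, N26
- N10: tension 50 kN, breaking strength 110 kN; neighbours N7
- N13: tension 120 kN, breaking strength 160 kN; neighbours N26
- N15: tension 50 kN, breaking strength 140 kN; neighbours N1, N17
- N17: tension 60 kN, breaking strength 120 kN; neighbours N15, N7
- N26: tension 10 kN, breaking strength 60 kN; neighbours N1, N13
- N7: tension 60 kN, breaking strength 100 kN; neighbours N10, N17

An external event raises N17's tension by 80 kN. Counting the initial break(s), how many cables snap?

Round 1 — N17 at 140 > 120. N17 snaps.
  N17 sheds 140 kN to N15, N7: 70 each.
    N15: 50+70 = 120 ≤ 140
    N7: 60+70 = 130 > 100
Round 2 — N7 snaps.
  N7 sheds 130 kN to N10: 130 each.
    N10: 50+130 = 180 > 110
Round 3 — N10 snaps.
  N10 sheds 180 kN: no online neighbours, lost.
No further breaks.

3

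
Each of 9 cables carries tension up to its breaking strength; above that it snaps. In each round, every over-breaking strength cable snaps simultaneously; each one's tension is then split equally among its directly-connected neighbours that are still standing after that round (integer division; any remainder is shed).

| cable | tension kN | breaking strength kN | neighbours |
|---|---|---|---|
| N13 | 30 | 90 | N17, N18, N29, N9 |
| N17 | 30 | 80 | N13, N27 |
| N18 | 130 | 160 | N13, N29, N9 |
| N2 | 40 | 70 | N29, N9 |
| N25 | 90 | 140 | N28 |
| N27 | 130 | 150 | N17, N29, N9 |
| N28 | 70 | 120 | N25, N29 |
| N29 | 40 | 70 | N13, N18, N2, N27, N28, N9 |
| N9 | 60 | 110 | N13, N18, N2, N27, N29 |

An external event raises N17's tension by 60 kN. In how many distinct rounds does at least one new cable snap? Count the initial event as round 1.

4

Round 1 — N17 at 90 > 80. N17 snaps.
  N17 sheds 90 kN to N13, N27: 45 each.
    N13: 30+45 = 75 ≤ 90
    N27: 130+45 = 175 > 150
Round 2 — N27 snaps.
  N27 sheds 175 kN to N29, N9: 87 each (1 lost).
    N29: 40+87 = 127 > 70
    N9: 60+87 = 147 > 110
Round 3 — N29, N9 snap.
  N29 sheds 127 kN to N13, N18, N2, N28: 31 each (3 lost).
    N13: 75+31 = 106 > 90
    N18: 130+31 = 161 > 160
    N2: 40+31 = 71 > 70
    N28: 70+31 = 101 ≤ 120
  N9 sheds 147 kN to N13, N18, N2: 49 each.
    N13: 106+49 = 155 > 90
    N18: 161+49 = 210 > 160
    N2: 71+49 = 120 > 70
Round 4 — N13, N18, N2 snap.
  N13 sheds 155 kN: no online neighbours, lost.
  N18 sheds 210 kN: no online neighbours, lost.
  N2 sheds 120 kN: no online neighbours, lost.
No further breaks.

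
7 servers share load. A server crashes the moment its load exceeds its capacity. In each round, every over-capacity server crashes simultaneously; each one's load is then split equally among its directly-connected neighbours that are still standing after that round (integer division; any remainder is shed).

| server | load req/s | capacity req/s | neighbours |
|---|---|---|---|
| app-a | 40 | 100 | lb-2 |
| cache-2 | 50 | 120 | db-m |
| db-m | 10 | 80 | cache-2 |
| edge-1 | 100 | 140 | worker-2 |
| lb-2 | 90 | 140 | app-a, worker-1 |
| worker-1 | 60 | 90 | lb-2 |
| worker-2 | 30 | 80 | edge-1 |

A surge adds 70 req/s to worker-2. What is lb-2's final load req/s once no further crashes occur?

90

Round 1 — worker-2 at 100 > 80. worker-2 crashes.
  worker-2 sheds 100 req/s to edge-1: 100 each.
    edge-1: 100+100 = 200 > 140
Round 2 — edge-1 crashes.
  edge-1 sheds 200 req/s: no online neighbours, lost.
No further crashes.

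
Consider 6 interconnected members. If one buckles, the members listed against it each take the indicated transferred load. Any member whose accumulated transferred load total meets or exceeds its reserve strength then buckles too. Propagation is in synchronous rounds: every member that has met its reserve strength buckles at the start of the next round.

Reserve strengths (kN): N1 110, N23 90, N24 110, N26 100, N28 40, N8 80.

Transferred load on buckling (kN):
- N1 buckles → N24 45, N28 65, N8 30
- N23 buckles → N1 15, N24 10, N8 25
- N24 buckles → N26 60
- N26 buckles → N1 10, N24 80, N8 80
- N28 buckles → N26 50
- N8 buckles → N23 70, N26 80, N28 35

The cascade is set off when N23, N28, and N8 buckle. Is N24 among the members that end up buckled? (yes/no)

no

Round 1 — N23, N28, N8 buckle (initial).
  N1: +15 → 15 < 110
  N24: +10 → 10 < 110
  N26: +50+80 → 130 ≥ 100
Round 2 — N26 buckles.
  N1: +10 → 25 < 110
  N24: +80 → 90 < 110
No further bucklings.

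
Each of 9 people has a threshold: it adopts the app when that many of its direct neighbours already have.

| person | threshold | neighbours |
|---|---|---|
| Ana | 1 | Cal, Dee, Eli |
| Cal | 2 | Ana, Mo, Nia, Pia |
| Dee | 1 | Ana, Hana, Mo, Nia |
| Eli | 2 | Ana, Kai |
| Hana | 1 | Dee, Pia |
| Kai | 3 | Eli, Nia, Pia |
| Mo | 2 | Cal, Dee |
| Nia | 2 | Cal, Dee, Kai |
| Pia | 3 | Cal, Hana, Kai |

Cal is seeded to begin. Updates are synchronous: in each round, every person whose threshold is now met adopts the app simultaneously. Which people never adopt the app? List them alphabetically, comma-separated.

Eli, Kai, Pia

Round 1 — Cal adopts the app (initial).
Round 2 — checking thresholds:
  Ana: 1 of 3 neighbours ≥ 1, adopts the app.
  Mo: 1 of 2 neighbours < 2, not yet.
  Nia: 1 of 3 neighbours < 2, not yet.
  Pia: 1 of 3 neighbours < 3, not yet.
Round 3 — checking thresholds:
  Dee: 1 of 4 neighbours ≥ 1, adopts the app.
  Eli: 1 of 2 neighbours < 2, not yet.
  Mo: 1 of 2 neighbours < 2, not yet.
  Nia: 1 of 3 neighbours < 2, not yet.
  Pia: 1 of 3 neighbours < 3, not yet.
Round 4 — checking thresholds:
  Eli: 1 of 2 neighbours < 2, not yet.
  Hana: 1 of 2 neighbours ≥ 1, adopts the app.
  Mo: 2 of 2 neighbours ≥ 2, adopts the app.
  Nia: 2 of 3 neighbours ≥ 2, adopts the app.
  Pia: 1 of 3 neighbours < 3, not yet.
Round 5 — no new adoptions; cascade stops.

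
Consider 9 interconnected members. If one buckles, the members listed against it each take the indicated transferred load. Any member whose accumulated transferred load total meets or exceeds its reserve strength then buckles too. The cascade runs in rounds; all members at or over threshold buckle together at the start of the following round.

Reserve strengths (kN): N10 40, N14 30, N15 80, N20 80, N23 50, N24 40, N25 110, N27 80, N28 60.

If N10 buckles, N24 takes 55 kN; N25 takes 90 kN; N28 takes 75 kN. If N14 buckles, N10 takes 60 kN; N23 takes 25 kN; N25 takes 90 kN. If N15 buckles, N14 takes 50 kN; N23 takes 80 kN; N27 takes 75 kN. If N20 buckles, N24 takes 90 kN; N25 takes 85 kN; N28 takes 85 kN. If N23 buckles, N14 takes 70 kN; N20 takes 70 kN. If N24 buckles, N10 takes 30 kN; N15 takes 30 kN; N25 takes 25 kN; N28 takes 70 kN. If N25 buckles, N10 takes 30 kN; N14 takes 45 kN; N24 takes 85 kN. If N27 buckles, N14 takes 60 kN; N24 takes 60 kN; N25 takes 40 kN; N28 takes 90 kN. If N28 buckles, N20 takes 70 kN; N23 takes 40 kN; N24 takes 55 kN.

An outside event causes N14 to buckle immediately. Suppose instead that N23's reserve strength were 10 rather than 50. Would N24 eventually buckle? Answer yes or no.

yes

With N23's reserve strength at 10:
Round 1 — N14 buckles (initial).
  N10: +60 → 60 ≥ 40
  N23: +25 → 25 ≥ 10
  N25: +90 → 90 < 110
Round 2 — N10, N23 buckle.
  N20: +70 → 70 < 80
  N24: +55 → 55 ≥ 40
  N25: +90 → 180 ≥ 110
  N28: +75 → 75 ≥ 60
Round 3 — N24, N25, N28 buckle.
  N15: +30 → 30 < 80
  N20: +70 → 140 ≥ 80
Round 4 — N20 buckles.
No further bucklings.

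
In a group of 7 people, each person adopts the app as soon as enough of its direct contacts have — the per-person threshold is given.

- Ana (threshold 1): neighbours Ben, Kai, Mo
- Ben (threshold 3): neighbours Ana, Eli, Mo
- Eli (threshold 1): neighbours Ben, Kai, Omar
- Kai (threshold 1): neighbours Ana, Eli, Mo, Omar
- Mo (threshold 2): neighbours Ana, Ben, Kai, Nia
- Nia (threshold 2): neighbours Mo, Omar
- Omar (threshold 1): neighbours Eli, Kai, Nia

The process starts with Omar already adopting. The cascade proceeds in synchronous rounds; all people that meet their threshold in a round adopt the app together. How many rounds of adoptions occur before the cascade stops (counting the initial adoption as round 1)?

5

Round 1 — Omar adopts the app (initial).
Round 2 — checking thresholds:
  Eli: 1 of 3 neighbours ≥ 1, adopts the app.
  Kai: 1 of 4 neighbours ≥ 1, adopts the app.
  Nia: 1 of 2 neighbours < 2, holds.
Round 3 — checking thresholds:
  Ana: 1 of 3 neighbours ≥ 1, adopts the app.
  Ben: 1 of 3 neighbours < 3, holds.
  Mo: 1 of 4 neighbours < 2, holds.
  Nia: 1 of 2 neighbours < 2, holds.
Round 4 — checking thresholds:
  Ben: 2 of 3 neighbours < 3, holds.
  Mo: 2 of 4 neighbours ≥ 2, adopts the app.
  Nia: 1 of 2 neighbours < 2, holds.
Round 5 — checking thresholds:
  Ben: 3 of 3 neighbours ≥ 3, adopts the app.
  Nia: 2 of 2 neighbours ≥ 2, adopts the app.
Round 6 — no new adoptions; cascade stops.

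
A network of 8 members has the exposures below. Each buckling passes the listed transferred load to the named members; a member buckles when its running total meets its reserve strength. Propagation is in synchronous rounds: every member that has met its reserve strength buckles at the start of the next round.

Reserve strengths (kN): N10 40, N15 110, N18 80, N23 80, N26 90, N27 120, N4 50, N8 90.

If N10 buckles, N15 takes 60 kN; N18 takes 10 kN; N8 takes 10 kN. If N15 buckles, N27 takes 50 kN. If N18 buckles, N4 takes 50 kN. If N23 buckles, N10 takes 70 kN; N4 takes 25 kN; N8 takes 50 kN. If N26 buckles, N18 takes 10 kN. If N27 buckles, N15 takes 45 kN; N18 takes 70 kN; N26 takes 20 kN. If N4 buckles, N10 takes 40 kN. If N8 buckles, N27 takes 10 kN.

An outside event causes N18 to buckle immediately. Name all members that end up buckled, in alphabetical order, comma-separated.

N10, N18, N4

Round 1 — N18 buckles (initial).
  N4: +50 → 50 ≥ 50
Round 2 — N4 buckles.
  N10: +40 → 40 ≥ 40
Round 3 — N10 buckles.
  N15: +60 → 60 < 110
  N8: +10 → 10 < 90
No further bucklings.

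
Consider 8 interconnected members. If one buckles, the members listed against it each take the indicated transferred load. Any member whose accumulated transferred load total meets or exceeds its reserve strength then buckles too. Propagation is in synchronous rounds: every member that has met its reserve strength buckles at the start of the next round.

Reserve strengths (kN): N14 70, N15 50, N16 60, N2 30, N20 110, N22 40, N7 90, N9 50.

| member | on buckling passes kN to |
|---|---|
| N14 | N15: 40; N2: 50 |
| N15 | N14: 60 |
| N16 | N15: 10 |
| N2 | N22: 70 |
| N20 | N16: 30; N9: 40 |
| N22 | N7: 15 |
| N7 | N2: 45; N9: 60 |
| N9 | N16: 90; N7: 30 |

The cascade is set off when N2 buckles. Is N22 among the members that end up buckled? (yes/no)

yes

Round 1 — N2 buckles (initial).
  N22: +70 → 70 ≥ 40
Round 2 — N22 buckles.
  N7: +15 → 15 < 90
No further bucklings.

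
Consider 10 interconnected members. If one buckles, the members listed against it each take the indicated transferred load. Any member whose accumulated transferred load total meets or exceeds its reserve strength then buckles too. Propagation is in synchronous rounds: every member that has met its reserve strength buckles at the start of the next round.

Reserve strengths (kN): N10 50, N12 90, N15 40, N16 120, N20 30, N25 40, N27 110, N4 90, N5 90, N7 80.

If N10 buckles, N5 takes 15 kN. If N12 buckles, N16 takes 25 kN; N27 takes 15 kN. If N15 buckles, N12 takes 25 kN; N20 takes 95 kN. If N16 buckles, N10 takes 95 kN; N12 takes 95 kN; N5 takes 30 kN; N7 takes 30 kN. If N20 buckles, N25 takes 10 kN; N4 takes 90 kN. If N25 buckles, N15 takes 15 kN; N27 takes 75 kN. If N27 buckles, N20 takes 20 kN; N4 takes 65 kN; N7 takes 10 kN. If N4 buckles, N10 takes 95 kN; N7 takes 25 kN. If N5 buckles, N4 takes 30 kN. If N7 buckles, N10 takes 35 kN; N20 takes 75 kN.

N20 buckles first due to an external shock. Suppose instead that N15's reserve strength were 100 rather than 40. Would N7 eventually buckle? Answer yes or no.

With N15's reserve strength at 100:
Round 1 — N20 buckles (initial).
  N25: +10 → 10 < 40
  N4: +90 → 90 ≥ 90
Round 2 — N4 buckles.
  N10: +95 → 95 ≥ 50
  N7: +25 → 25 < 80
Round 3 — N10 buckles.
  N5: +15 → 15 < 90
No further bucklings.

no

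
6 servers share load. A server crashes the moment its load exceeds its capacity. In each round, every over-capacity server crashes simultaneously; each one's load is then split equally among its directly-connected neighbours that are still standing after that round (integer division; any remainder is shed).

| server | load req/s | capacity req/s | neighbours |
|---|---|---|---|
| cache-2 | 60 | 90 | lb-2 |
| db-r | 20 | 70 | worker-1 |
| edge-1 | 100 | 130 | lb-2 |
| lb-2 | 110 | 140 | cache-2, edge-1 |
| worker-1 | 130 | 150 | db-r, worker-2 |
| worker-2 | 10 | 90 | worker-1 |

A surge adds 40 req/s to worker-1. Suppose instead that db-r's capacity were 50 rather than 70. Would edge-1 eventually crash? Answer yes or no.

no

With db-r's capacity at 50:
Round 1 — worker-1 at 170 > 150. worker-1 crashes.
  worker-1 sheds 170 req/s to db-r, worker-2: 85 each.
    db-r: 20+85 = 105 > 50
    worker-2: 10+85 = 95 > 90
Round 2 — db-r, worker-2 crash.
  db-r sheds 105 req/s: no online neighbours, lost.
  worker-2 sheds 95 req/s: no online neighbours, lost.
No further crashes.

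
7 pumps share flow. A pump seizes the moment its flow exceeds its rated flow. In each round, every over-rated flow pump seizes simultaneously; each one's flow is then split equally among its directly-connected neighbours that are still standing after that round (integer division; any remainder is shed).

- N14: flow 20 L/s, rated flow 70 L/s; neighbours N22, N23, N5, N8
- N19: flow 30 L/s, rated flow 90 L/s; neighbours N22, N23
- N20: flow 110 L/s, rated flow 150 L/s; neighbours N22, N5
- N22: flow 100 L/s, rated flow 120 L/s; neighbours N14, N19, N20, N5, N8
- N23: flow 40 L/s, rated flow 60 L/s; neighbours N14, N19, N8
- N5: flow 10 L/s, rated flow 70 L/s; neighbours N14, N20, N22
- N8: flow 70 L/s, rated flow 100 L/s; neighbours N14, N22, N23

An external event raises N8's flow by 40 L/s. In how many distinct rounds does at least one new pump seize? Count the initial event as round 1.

5

Round 1 — N8 at 110 > 100. N8 seizes.
  N8 sheds 110 L/s to N14, N22, N23: 36 each (2 lost).
    N14: 20+36 = 56 ≤ 70
    N22: 100+36 = 136 > 120
    N23: 40+36 = 76 > 60
Round 2 — N22, N23 seize.
  N22 sheds 136 L/s to N14, N19, N20, N5: 34 each.
    N14: 56+34 = 90 > 70
    N19: 30+34 = 64 ≤ 90
    N20: 110+34 = 144 ≤ 150
    N5: 10+34 = 44 ≤ 70
  N23 sheds 76 L/s to N14, N19: 38 each.
    N14: 90+38 = 128 > 70
    N19: 64+38 = 102 > 90
Round 3 — N14, N19 seize.
  N14 sheds 128 L/s to N5: 128 each.
    N5: 44+128 = 172 > 70
  N19 sheds 102 L/s: no online neighbours, lost.
Round 4 — N5 seizes.
  N5 sheds 172 L/s to N20: 172 each.
    N20: 144+172 = 316 > 150
Round 5 — N20 seizes.
  N20 sheds 316 L/s: no online neighbours, lost.
No further seizures.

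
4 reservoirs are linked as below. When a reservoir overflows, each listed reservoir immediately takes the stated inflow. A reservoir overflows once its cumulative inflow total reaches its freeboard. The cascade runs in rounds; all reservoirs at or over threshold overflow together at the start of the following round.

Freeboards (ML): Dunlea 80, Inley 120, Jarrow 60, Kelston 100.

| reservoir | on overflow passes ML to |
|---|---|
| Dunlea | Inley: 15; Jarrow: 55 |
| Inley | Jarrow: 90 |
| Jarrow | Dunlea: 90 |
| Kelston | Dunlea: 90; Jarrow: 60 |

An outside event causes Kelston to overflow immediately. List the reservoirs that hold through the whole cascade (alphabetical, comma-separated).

Inley

Round 1 — Kelston overflows (initial).
  Dunlea: +90 → 90 ≥ 80
  Jarrow: +60 → 60 ≥ 60
Round 2 — Dunlea, Jarrow overflow.
  Inley: +15 → 15 < 120
No further overflows.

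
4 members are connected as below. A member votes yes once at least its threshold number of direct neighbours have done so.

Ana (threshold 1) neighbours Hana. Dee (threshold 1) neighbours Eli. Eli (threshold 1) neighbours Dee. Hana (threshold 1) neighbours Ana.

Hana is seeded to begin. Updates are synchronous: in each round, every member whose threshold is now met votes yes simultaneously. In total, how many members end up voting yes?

2

Round 1 — Hana votes yes (initial).
Round 2 — checking thresholds:
  Ana: 1 of 1 neighbours ≥ 1, votes yes.
Round 3 — no new yes votes; cascade stops.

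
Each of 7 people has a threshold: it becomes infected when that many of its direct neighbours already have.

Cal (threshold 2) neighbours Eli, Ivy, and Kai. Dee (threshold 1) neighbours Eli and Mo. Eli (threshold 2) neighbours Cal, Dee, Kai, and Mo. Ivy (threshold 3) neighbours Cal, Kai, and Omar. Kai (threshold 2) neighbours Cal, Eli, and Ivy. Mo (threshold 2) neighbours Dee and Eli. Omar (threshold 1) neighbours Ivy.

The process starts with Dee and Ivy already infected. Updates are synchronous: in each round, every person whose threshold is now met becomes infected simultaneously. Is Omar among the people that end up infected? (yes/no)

yes

Round 1 — Dee, Ivy become infected (initial).
Round 2 — checking thresholds:
  Cal: 1 of 3 neighbours < 2, not yet.
  Eli: 1 of 4 neighbours < 2, not yet.
  Kai: 1 of 3 neighbours < 2, not yet.
  Mo: 1 of 2 neighbours < 2, not yet.
  Omar: 1 of 1 neighbours ≥ 1, becomes infected.
Round 3 — no new infections; cascade stops.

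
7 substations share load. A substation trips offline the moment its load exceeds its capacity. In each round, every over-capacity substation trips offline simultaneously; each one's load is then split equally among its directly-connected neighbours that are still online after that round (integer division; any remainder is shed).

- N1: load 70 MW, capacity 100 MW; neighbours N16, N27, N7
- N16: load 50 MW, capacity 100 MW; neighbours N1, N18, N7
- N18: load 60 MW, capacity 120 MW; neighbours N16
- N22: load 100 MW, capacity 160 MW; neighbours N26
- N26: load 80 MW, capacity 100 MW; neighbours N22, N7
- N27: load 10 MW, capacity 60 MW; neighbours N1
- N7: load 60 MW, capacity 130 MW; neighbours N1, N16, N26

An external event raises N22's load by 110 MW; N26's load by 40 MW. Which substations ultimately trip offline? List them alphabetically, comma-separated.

Round 1 — N22 at 210 > 160; N26 at 120 > 100. N22, N26 trip offline.
  N22 sheds 210 MW: no online neighbours, lost.
  N26 sheds 120 MW to N7: 120 each.
    N7: 60+120 = 180 > 130
Round 2 — N7 trips offline.
  N7 sheds 180 MW to N1, N16: 90 each.
    N1: 70+90 = 160 > 100
    N16: 50+90 = 140 > 100
Round 3 — N1, N16 trip offline.
  N1 sheds 160 MW to N27: 160 each.
    N27: 10+160 = 170 > 60
  N16 sheds 140 MW to N18: 140 each.
    N18: 60+140 = 200 > 120
Round 4 — N18, N27 trip offline.
  N18 sheds 200 MW: no online neighbours, lost.
  N27 sheds 170 MW: no online neighbours, lost.
No further trips.

N1, N16, N18, N22, N26, N27, N7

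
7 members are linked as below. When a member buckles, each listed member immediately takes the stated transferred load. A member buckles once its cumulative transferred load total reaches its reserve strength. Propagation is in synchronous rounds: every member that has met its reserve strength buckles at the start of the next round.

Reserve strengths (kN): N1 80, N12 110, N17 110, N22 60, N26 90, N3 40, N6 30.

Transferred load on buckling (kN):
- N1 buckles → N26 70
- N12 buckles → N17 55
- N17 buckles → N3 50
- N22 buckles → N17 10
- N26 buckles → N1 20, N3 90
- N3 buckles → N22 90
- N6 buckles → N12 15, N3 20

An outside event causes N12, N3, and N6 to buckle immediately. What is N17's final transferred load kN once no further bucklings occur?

Round 1 — N12, N3, N6 buckle (initial).
  N17: +55 → 55 < 110
  N22: +90 → 90 ≥ 60
Round 2 — N22 buckles.
  N17: +10 → 65 < 110
No further bucklings.

65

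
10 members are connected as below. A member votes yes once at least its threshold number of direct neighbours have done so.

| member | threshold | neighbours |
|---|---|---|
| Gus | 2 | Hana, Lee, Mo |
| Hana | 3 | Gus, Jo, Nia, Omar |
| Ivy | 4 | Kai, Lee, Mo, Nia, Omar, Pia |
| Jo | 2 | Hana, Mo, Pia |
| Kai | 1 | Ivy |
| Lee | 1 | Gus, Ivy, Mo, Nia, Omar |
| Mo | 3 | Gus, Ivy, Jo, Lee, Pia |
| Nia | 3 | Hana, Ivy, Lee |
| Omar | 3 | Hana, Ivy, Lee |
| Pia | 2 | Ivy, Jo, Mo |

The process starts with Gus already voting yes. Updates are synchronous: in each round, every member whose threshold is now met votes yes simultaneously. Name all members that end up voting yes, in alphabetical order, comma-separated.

Gus, Lee

Round 1 — Gus votes yes (initial).
Round 2 — checking thresholds:
  Hana: 1 of 4 neighbours < 3, not yet.
  Lee: 1 of 5 neighbours ≥ 1, votes yes.
  Mo: 1 of 5 neighbours < 3, not yet.
Round 3 — no new yes votes; cascade stops.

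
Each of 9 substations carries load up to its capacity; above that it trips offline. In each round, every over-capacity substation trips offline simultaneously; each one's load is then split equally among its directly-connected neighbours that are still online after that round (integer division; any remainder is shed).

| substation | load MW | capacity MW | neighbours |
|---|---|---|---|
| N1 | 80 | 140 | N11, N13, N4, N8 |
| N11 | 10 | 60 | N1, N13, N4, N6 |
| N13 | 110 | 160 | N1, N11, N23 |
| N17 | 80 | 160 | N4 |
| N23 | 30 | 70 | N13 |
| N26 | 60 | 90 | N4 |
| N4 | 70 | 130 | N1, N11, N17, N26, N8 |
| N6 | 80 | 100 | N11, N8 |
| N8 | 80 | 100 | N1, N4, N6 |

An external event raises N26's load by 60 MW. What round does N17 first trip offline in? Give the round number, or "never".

never

Round 1 — N26 at 120 > 90. N26 trips offline.
  N26 sheds 120 MW to N4: 120 each.
    N4: 70+120 = 190 > 130
Round 2 — N4 trips offline.
  N4 sheds 190 MW to N1, N11, N17, N8: 47 each (2 lost).
    N1: 80+47 = 127 ≤ 140
    N11: 10+47 = 57 ≤ 60
    N17: 80+47 = 127 ≤ 160
    N8: 80+47 = 127 > 100
Round 3 — N8 trips offline.
  N8 sheds 127 MW to N1, N6: 63 each (1 lost).
    N1: 127+63 = 190 > 140
    N6: 80+63 = 143 > 100
Round 4 — N1, N6 trip offline.
  N1 sheds 190 MW to N11, N13: 95 each.
    N11: 57+95 = 152 > 60
    N13: 110+95 = 205 > 160
  N6 sheds 143 MW to N11: 143 each.
    N11: 152+143 = 295 > 60
Round 5 — N11, N13 trip offline.
  N11 sheds 295 MW: no online neighbours, lost.
  N13 sheds 205 MW to N23: 205 each.
    N23: 30+205 = 235 > 70
Round 6 — N23 trips offline.
  N23 sheds 235 MW: no online neighbours, lost.
No further trips.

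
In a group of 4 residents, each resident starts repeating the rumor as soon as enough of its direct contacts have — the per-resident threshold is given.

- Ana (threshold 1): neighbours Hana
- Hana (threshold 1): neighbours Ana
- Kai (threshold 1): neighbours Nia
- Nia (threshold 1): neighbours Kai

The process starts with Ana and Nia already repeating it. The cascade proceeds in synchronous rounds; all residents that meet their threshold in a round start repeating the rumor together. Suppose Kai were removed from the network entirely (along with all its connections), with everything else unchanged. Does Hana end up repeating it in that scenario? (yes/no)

With Kai removed:
Round 1 — Ana, Nia start repeating the rumor (initial).
Round 2 — checking thresholds:
  Hana: 1 of 1 neighbours ≥ 1, starts repeating the rumor.
Round 3 — no new spreads; cascade stops.

yes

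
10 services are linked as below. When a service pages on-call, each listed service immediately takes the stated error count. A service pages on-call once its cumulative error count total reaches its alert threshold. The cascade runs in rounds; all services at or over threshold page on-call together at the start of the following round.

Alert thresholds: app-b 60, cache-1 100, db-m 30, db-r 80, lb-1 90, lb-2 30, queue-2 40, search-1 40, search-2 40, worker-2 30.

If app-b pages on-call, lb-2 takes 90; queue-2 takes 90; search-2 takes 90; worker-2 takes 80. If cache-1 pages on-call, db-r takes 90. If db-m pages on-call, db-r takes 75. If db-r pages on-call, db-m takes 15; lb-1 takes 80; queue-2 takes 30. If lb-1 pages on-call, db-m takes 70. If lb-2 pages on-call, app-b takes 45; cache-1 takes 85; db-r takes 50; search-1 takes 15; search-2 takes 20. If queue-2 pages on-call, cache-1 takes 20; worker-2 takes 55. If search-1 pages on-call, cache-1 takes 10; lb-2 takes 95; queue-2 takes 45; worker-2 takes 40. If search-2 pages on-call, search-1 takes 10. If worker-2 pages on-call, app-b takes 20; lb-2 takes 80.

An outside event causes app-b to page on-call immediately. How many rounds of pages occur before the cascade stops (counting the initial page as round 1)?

Round 1 — app-b pages on-call (initial).
  lb-2: +90 → 90 ≥ 30
  queue-2: +90 → 90 ≥ 40
  search-2: +90 → 90 ≥ 40
  worker-2: +80 → 80 ≥ 30
Round 2 — lb-2, queue-2, search-2, worker-2 page on-call.
  cache-1: +85+20 → 105 ≥ 100
  db-r: +50 → 50 < 80
  search-1: +15+10 → 25 < 40
Round 3 — cache-1 pages on-call.
  db-r: +90 → 140 ≥ 80
Round 4 — db-r pages on-call.
  db-m: +15 → 15 < 30
  lb-1: +80 → 80 < 90
No further pages.

4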